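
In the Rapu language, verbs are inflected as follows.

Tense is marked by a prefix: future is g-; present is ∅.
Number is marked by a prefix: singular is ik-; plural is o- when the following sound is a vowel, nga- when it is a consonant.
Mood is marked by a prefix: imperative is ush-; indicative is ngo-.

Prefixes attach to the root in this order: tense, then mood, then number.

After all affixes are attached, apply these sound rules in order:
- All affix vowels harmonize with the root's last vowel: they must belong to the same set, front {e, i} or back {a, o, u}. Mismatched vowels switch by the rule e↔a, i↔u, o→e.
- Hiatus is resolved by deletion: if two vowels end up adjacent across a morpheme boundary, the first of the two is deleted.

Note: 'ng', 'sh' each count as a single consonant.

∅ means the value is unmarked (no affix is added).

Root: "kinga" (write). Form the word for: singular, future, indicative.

Attach tense future g- → gkinga.
Attach mood indicative ngo- → ngogkinga.
Attach number singular ik- → ikngogkinga.
Apply vowel harmony: ikngogkinga → ukngogkinga.
Vowel deletion: no change.

ukngogkinga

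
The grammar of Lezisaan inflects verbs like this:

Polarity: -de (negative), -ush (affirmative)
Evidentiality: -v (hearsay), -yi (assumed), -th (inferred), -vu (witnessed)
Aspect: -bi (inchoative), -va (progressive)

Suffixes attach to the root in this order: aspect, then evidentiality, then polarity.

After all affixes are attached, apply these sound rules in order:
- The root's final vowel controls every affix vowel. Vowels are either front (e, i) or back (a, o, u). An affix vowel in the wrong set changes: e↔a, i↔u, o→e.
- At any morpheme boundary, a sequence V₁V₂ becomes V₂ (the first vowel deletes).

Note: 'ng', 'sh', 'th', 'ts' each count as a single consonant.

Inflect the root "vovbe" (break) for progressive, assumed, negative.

Attach aspect progressive -va → vovbeva.
Attach evidentiality assumed -yi → vovbevayi.
Attach polarity negative -de → vovbevayide.
Apply vowel harmony: vovbevayide → vovbeveyide.
Vowel deletion: no change.

vovbeveyide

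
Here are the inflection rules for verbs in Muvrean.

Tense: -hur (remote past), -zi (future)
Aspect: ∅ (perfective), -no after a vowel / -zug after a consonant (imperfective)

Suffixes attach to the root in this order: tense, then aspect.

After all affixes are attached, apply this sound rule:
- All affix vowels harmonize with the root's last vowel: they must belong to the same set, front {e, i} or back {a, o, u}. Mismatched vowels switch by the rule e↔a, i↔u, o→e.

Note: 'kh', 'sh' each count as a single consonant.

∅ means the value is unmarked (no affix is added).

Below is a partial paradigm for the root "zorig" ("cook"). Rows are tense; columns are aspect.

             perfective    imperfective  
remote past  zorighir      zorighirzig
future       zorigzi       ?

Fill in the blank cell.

Attach tense future -zi → zorigzi.
Attach aspect imperfective -no (after vowel 'i') → zorigzino.
Apply vowel harmony: zorigzino → zorigzine.

zorigzine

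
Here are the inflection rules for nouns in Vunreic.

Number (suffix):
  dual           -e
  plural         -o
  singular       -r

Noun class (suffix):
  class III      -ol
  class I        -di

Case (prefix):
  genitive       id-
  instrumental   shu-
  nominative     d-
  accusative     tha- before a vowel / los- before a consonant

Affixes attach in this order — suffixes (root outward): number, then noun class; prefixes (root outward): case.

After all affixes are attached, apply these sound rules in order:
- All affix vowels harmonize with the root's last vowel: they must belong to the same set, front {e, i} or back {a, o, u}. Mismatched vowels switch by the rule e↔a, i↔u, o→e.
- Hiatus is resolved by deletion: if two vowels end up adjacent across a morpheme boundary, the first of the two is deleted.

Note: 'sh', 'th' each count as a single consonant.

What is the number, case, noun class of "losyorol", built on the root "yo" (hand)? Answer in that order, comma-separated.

singular, accusative, class III

Segment: los-yo-r-ol.
number: -r → singular.
case: tha/los- → accusative.
noun class: -ol → class III.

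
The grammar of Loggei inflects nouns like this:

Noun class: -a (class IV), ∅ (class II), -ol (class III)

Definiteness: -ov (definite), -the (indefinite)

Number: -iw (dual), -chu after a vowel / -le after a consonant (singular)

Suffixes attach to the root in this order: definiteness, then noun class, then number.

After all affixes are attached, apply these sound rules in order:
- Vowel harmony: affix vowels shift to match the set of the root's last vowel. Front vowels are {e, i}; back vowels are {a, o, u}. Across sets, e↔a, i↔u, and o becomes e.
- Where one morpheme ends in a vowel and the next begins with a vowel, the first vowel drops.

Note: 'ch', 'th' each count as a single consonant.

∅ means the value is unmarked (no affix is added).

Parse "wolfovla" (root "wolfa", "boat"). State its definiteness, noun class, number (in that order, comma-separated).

definite, class II, singular

Segment: wolfa-ov-le.
definiteness: -ov → definite.
noun class: ∅ → class II.
number: -chu/le → singular.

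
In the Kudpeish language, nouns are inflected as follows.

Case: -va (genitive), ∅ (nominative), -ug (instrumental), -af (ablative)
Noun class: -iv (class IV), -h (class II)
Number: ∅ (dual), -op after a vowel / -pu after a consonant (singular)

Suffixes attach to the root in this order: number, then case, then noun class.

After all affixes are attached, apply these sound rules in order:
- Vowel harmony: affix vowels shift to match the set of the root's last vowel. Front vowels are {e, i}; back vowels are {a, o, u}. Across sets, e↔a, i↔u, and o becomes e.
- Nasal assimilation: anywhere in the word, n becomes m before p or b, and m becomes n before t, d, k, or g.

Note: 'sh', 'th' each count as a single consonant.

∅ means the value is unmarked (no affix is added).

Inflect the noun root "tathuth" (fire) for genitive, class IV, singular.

Attach number singular -pu (after consonant 'th') → tathuthpu.
Attach case genitive -va → tathuthpuva.
Attach noun class class IV -iv → tathuthpuvaiv.
Apply vowel harmony: tathuthpuvaiv → tathuthpuvauv.
Nasal assimilation: no change.

tathuthpuvauv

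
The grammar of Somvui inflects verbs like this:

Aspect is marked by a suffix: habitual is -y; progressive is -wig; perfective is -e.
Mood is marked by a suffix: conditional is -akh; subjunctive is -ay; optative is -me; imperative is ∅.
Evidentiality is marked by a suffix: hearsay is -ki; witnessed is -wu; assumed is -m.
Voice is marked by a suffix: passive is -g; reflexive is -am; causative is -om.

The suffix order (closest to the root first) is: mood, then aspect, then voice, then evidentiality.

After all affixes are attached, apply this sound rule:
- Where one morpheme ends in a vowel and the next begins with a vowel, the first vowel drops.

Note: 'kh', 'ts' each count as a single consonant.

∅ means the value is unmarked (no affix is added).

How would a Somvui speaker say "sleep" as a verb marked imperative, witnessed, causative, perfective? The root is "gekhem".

gekhemomwu

mood = imperative: zero marking, form stays gekhem.
Attach aspect perfective -e → gekheme.
Attach voice causative -om → gekhemeom.
Attach evidentiality witnessed -wu → gekhemeomwu.
Apply vowel deletion: gekhemeomwu → gekhemomwu.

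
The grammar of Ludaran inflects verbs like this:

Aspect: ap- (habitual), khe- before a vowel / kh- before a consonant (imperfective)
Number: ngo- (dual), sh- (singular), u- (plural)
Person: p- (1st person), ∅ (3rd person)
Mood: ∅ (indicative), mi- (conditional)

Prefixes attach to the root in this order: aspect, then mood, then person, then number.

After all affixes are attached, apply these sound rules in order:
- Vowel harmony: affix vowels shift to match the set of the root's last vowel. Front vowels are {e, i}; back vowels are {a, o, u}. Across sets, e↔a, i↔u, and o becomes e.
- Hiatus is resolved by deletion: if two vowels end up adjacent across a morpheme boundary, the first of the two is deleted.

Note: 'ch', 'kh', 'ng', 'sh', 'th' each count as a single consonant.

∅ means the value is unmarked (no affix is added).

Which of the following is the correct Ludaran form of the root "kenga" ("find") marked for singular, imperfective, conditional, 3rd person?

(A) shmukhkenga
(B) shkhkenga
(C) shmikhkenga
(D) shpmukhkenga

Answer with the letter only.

A

Attach aspect imperfective kh- (before consonant 'k') → khkenga.
Attach mood conditional mi- → mikhkenga.
person = 3rd person: zero marking, form stays mikhkenga.
Attach number singular sh- → shmikhkenga.
Apply vowel harmony: shmikhkenga → shmukhkenga.
Vowel deletion: no change.
So the correct form is shmukhkenga, option (A).
(D) shpmukhkenga is wrong: it uses 1st person instead of 3rd person for person.
(B) shkhkenga is wrong: it uses indicative instead of conditional for mood.
(C) shmikhkenga is wrong: it fails to apply the sound rule(s).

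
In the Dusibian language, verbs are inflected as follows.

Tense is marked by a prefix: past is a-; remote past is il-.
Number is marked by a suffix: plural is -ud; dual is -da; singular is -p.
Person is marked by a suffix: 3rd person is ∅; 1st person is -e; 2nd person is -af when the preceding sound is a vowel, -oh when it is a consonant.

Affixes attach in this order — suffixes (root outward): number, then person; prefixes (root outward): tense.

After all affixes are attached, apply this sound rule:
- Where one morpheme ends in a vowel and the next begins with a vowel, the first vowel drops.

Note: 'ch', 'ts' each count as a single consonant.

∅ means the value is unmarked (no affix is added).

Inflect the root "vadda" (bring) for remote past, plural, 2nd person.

Attach number plural -ud → vaddaud.
Attach person 2nd person -oh (after consonant 'd') → vaddaudoh.
Attach tense remote past il- → ilvaddaudoh.
Apply vowel deletion: ilvaddaudoh → ilvaddudoh.

ilvaddudoh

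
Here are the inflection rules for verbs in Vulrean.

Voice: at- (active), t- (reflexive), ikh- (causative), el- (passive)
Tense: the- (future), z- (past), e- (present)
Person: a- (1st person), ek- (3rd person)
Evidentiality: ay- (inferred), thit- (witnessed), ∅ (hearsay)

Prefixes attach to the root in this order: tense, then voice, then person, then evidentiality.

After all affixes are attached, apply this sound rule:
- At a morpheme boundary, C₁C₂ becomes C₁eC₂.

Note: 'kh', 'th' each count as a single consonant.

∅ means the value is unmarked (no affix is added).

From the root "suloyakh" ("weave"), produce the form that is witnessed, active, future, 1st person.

Attach tense future the- → thesuloyakh.
Attach voice active at- → atthesuloyakh.
Attach person 1st person a- → aatthesuloyakh.
Attach evidentiality witnessed thit- → thitaatthesuloyakh.
Apply epenthesis: thitaatthesuloyakh → thitaatethesuloyakh.

thitaatethesuloyakh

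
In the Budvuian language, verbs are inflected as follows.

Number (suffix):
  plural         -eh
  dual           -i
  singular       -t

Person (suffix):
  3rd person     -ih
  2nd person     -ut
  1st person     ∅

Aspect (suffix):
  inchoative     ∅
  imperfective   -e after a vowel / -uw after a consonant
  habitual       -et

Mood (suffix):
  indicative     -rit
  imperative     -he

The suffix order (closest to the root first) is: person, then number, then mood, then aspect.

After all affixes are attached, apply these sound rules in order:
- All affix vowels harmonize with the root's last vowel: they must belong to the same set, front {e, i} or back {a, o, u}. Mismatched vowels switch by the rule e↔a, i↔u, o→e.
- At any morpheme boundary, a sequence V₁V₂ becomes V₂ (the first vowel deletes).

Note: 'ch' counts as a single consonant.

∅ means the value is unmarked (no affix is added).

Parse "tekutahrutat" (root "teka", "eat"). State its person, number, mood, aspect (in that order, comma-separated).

Segment: teka-ut-eh-rit-et.
person: -ut → 2nd person.
number: -eh → plural.
mood: -rit → indicative.
aspect: -et → habitual.

2nd person, plural, indicative, habitual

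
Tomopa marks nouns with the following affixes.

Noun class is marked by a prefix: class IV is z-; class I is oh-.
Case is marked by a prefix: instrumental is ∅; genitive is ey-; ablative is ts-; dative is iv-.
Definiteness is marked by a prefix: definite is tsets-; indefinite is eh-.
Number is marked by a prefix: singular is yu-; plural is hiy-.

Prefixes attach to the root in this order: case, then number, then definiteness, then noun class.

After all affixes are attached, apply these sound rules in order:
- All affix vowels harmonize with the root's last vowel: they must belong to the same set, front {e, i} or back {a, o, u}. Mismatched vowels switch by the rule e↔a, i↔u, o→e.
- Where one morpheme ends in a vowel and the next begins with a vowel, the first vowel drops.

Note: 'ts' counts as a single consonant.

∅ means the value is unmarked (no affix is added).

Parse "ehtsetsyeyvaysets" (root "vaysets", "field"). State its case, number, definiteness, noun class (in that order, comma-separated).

Segment: oh-tsets-yu-ey-vaysets.
case: ey- → genitive.
number: yu- → singular.
definiteness: tsets- → definite.
noun class: oh- → class I.

genitive, singular, definite, class I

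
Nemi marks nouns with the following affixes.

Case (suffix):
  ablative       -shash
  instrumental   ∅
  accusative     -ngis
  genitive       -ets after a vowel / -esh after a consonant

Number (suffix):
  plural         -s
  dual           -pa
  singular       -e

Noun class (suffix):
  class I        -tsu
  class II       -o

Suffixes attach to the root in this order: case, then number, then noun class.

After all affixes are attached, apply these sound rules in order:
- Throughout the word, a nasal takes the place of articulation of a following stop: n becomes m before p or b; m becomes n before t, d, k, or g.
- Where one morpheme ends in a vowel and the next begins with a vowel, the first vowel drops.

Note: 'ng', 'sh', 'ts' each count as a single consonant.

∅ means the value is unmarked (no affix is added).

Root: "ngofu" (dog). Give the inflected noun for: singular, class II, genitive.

Attach case genitive -ets (after vowel 'u') → ngofuets.
Attach number singular -e → ngofuetse.
Attach noun class class II -o → ngofuetseo.
Nasal assimilation: no change.
Apply vowel deletion: ngofuetseo → ngofetso.

ngofetso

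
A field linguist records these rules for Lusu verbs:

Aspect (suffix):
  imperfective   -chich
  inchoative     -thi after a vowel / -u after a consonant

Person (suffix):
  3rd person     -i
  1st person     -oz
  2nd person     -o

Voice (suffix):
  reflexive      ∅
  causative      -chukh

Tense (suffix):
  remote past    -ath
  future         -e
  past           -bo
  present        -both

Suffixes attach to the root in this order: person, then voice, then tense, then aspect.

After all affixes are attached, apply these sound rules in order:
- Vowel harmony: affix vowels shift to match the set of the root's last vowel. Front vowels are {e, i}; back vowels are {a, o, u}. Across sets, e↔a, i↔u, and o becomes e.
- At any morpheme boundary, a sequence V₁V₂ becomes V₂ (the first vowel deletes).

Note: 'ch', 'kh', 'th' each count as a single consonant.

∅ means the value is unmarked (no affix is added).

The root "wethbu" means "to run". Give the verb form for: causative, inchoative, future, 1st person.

Attach person 1st person -oz → wethbuoz.
Attach voice causative -chukh → wethbuozchukh.
Attach tense future -e → wethbuozchukhe.
Attach aspect inchoative -thi (after vowel 'e') → wethbuozchukhethi.
Apply vowel harmony: wethbuozchukhethi → wethbuozchukhathu.
Apply vowel deletion: wethbuozchukhathu → wethbozchukhathu.

wethbozchukhathu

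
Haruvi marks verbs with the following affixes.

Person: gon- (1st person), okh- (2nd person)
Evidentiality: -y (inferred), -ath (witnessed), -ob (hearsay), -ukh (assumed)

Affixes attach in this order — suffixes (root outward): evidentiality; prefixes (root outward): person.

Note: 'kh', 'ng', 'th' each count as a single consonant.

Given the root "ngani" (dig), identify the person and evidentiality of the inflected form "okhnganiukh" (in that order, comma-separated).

2nd person, assumed

Segment: okh-ngani-ukh.
person: okh- → 2nd person.
evidentiality: -ukh → assumed.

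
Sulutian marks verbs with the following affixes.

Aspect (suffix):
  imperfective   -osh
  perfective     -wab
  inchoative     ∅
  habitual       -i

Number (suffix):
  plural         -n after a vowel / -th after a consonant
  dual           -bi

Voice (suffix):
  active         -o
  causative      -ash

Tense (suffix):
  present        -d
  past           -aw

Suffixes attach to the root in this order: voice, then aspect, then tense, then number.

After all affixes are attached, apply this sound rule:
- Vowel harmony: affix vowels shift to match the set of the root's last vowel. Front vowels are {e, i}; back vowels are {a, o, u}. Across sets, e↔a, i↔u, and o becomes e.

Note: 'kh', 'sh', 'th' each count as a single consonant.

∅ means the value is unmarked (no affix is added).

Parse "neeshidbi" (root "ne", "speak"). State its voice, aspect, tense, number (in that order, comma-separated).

causative, habitual, present, dual

Segment: ne-ash-i-d-bi.
voice: -ash → causative.
aspect: -i → habitual.
tense: -d → present.
number: -bi → dual.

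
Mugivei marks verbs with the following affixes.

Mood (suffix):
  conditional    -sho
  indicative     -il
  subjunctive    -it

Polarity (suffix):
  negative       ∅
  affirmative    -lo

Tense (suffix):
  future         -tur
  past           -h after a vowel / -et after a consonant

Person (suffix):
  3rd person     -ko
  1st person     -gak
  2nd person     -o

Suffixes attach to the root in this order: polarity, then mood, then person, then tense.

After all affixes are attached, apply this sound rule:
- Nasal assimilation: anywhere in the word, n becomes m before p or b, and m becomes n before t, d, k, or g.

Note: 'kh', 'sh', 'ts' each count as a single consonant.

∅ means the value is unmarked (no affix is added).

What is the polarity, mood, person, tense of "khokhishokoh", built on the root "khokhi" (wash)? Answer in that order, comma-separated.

Segment: khokhi-sho-ko-h.
polarity: ∅ → negative.
mood: -sho → conditional.
person: -ko → 3rd person.
tense: -h/et → past.

negative, conditional, 3rd person, past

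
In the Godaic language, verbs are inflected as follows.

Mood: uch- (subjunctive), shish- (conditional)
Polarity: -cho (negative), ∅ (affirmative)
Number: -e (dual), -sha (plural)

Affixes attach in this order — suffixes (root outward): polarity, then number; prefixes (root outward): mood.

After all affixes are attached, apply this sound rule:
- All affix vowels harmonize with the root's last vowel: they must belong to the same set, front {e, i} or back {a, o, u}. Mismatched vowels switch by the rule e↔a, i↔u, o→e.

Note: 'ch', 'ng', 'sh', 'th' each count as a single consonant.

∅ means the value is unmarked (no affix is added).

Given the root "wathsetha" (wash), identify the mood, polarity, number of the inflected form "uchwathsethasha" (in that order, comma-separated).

Segment: uch-wathsetha-sha.
mood: uch- → subjunctive.
polarity: ∅ → affirmative.
number: -sha → plural.

subjunctive, affirmative, plural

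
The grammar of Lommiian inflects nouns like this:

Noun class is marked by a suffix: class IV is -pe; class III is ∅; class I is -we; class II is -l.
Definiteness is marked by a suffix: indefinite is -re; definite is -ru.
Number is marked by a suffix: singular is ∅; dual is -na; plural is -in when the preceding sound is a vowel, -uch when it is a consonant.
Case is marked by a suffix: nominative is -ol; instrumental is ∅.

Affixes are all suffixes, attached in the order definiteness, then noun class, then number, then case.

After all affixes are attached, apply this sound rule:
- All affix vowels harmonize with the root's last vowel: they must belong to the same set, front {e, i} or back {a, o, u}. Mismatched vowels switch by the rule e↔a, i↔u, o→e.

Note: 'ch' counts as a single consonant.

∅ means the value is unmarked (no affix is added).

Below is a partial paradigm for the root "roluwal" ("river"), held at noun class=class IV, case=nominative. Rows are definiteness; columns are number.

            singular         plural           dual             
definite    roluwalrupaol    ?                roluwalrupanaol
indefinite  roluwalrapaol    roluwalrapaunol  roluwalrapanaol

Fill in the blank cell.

roluwalrupaunol

Attach definiteness definite -ru → roluwalru.
Attach noun class class IV -pe → roluwalrupe.
Attach number plural -in (after vowel 'e') → roluwalrupein.
Attach case nominative -ol → roluwalrupeinol.
Apply vowel harmony: roluwalrupeinol → roluwalrupaunol.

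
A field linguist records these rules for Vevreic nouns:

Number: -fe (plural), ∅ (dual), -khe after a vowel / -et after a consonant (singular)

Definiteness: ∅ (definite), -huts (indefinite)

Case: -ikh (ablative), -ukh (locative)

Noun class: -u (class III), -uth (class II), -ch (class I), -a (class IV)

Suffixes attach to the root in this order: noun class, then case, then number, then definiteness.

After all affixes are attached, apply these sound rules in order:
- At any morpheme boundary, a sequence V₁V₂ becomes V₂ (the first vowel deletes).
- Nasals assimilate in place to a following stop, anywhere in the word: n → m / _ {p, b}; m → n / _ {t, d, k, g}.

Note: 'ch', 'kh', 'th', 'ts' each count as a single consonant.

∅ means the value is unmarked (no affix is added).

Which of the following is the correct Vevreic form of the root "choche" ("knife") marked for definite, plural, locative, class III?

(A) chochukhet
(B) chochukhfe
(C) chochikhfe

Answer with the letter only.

B

Attach noun class class III -u → chocheu.
Attach case locative -ukh → chocheuukh.
Attach number plural -fe → chocheuukhfe.
definiteness = definite: zero marking, form stays chocheuukhfe.
Apply vowel deletion: chocheuukhfe → chochukhfe.
Nasal assimilation: no change.
So the correct form is chochukhfe, option (B).
(A) chochukhet is wrong: it uses singular instead of plural for number.
(C) chochikhfe is wrong: it uses ablative instead of locative for case.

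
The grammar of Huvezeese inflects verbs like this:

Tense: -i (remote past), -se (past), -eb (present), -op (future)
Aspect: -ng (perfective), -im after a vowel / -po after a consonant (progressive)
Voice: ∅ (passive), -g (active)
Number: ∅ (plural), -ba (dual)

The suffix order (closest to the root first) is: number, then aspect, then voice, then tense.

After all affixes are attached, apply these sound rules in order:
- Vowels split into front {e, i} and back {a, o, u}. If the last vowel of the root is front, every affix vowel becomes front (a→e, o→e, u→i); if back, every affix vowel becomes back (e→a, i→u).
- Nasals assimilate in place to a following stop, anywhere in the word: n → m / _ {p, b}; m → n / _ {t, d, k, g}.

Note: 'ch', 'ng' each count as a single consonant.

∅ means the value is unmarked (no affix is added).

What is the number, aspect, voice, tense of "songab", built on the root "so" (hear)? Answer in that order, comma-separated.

Segment: so-ng-eb.
number: ∅ → plural.
aspect: -ng → perfective.
voice: ∅ → passive.
tense: -eb → present.

plural, perfective, passive, present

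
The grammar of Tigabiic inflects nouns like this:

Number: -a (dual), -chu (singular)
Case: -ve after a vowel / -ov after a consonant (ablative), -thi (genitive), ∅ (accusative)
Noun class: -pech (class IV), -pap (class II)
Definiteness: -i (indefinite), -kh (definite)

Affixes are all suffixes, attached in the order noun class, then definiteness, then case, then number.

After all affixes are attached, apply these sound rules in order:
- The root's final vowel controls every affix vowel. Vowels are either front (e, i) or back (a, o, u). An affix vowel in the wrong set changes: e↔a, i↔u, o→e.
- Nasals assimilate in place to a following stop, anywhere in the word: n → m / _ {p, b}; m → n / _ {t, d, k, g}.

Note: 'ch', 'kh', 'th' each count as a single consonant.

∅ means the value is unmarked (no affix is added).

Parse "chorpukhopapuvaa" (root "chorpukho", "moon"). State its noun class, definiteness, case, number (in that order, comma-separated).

Segment: chorpukho-pap-i-ve-a.
noun class: -pap → class II.
definiteness: -i → indefinite.
case: -ve/ov → ablative.
number: -a → dual.

class II, indefinite, ablative, dual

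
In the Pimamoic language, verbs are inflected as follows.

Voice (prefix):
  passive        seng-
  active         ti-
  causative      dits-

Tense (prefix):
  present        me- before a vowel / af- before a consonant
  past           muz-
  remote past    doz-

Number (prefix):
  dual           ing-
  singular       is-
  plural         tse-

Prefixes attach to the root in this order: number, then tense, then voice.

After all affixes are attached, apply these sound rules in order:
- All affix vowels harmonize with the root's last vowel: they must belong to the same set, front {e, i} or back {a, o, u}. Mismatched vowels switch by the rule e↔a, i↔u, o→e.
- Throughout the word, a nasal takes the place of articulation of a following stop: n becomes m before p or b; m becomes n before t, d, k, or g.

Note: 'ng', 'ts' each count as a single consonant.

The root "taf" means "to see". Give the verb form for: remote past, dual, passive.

Attach number dual ing- → ingtaf.
Attach tense remote past doz- → dozingtaf.
Attach voice passive seng- → sengdozingtaf.
Apply vowel harmony: sengdozingtaf → sangdozungtaf.
Nasal assimilation: no change.

sangdozungtaf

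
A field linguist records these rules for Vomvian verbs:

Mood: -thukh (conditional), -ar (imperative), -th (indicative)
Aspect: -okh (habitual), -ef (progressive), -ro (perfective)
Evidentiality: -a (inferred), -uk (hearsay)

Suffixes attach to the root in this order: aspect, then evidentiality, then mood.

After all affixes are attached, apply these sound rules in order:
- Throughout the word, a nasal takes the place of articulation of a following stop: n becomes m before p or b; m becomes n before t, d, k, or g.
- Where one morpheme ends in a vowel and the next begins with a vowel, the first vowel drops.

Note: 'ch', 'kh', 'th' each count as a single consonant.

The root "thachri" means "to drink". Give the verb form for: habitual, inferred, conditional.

Attach aspect habitual -okh → thachriokh.
Attach evidentiality inferred -a → thachriokha.
Attach mood conditional -thukh → thachriokhathukh.
Nasal assimilation: no change.
Apply vowel deletion: thachriokhathukh → thachrokhathukh.

thachrokhathukh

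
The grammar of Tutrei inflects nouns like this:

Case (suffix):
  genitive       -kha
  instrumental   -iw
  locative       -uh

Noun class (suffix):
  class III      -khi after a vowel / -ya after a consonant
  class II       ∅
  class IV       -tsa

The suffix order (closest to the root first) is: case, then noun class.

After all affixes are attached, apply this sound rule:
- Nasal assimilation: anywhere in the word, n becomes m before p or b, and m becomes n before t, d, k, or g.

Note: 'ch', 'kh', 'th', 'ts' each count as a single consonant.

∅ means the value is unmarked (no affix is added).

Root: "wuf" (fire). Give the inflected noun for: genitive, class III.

Attach case genitive -kha → wufkha.
Attach noun class class III -khi (after vowel 'a') → wufkhakhi.
Nasal assimilation: no change.

wufkhakhi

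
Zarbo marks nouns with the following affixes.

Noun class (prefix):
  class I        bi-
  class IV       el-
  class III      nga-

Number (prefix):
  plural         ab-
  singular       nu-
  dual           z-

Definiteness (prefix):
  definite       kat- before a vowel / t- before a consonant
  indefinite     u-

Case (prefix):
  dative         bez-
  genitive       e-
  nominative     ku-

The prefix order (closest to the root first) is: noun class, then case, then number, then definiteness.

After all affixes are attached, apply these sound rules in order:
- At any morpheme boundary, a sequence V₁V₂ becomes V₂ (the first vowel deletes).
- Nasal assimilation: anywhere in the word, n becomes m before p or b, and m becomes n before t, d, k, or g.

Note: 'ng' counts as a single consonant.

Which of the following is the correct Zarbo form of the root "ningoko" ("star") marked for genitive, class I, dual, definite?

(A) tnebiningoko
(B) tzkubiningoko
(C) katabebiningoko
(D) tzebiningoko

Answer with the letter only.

D

Attach noun class class I bi- → biningoko.
Attach case genitive e- → ebiningoko.
Attach number dual z- → zebiningoko.
Attach definiteness definite t- (before consonant 'z') → tzebiningoko.
Vowel deletion: no change.
Nasal assimilation: no change.
So the correct form is tzebiningoko, option (D).
(B) tzkubiningoko is wrong: it uses nominative instead of genitive for case.
(C) katabebiningoko is wrong: it uses plural instead of dual for number.
(A) tnebiningoko is wrong: it uses singular instead of dual for number.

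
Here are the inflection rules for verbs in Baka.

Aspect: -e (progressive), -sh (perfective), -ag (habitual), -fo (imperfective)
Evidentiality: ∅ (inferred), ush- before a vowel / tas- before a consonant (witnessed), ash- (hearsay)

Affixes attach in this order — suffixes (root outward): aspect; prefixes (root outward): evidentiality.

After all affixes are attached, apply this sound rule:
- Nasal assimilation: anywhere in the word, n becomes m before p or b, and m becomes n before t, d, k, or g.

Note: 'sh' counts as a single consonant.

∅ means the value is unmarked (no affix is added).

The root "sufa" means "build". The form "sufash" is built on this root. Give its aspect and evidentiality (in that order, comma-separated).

Segment: sufa-sh.
aspect: -sh → perfective.
evidentiality: ∅ → inferred.

perfective, inferred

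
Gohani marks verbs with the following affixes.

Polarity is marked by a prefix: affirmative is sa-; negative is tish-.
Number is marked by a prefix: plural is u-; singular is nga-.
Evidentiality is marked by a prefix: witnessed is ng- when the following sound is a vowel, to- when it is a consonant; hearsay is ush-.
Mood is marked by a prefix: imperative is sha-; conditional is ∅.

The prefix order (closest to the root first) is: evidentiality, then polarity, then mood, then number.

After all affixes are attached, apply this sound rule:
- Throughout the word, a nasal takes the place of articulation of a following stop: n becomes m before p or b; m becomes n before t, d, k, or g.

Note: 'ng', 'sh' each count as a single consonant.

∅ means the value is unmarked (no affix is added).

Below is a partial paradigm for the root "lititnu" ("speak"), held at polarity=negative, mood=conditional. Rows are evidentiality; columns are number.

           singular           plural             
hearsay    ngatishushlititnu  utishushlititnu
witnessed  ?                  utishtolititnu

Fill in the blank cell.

Attach evidentiality witnessed to- (before consonant 'l') → tolititnu.
Attach polarity negative tish- → tishtolititnu.
mood = conditional: zero marking, form stays tishtolititnu.
Attach number singular nga- → ngatishtolititnu.
Nasal assimilation: no change.

ngatishtolititnu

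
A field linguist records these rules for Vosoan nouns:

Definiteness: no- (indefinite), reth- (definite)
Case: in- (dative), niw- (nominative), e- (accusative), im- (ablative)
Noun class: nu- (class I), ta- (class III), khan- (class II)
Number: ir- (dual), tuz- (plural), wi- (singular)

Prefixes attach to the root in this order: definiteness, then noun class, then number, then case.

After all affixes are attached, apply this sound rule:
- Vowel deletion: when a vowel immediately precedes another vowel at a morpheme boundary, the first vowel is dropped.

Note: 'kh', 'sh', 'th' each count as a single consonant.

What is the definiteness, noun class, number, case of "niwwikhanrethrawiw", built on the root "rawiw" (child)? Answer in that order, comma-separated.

definite, class II, singular, nominative

Segment: niw-wi-khan-reth-rawiw.
definiteness: reth- → definite.
noun class: khan- → class II.
number: wi- → singular.
case: niw- → nominative.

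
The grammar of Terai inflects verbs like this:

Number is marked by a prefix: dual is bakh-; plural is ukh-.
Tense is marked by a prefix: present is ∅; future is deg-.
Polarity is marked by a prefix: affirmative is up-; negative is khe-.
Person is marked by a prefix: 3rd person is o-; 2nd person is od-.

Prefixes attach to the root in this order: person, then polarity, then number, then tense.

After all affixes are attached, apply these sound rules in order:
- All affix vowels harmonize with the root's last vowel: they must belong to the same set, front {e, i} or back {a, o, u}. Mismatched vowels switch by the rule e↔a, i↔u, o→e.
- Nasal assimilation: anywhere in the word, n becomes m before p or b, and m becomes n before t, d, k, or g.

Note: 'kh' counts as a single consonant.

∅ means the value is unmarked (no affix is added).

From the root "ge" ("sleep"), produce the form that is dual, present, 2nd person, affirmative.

bekhipedge

Attach person 2nd person od- → odge.
Attach polarity affirmative up- → upodge.
Attach number dual bakh- → bakhupodge.
tense = present: zero marking, form stays bakhupodge.
Apply vowel harmony: bakhupodge → bekhipedge.
Nasal assimilation: no change.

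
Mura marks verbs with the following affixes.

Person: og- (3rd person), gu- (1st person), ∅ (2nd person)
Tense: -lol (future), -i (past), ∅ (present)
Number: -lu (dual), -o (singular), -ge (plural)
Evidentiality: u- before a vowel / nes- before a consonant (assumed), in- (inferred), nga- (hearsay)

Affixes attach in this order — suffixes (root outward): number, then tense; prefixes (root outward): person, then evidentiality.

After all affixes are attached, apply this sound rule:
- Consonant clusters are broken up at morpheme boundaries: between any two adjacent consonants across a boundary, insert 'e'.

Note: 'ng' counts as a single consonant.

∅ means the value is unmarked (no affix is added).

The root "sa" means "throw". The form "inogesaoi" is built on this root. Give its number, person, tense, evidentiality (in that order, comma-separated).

Segment: in-og-sa-o-i.
number: -o → singular.
person: og- → 3rd person.
tense: -i → past.
evidentiality: in- → inferred.

singular, 3rd person, past, inferred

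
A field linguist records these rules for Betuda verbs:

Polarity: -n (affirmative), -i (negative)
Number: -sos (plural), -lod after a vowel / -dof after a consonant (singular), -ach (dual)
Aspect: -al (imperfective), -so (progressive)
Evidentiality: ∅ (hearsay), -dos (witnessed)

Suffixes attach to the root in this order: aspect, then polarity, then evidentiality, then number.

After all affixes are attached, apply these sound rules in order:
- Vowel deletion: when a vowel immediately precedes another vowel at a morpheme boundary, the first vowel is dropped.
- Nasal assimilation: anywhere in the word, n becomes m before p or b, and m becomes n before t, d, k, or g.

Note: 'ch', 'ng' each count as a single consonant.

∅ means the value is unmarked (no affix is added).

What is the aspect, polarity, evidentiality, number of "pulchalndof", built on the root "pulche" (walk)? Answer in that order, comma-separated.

Segment: pulche-al-n-dof.
aspect: -al → imperfective.
polarity: -n → affirmative.
evidentiality: ∅ → hearsay.
number: -lod/dof → singular.

imperfective, affirmative, hearsay, singular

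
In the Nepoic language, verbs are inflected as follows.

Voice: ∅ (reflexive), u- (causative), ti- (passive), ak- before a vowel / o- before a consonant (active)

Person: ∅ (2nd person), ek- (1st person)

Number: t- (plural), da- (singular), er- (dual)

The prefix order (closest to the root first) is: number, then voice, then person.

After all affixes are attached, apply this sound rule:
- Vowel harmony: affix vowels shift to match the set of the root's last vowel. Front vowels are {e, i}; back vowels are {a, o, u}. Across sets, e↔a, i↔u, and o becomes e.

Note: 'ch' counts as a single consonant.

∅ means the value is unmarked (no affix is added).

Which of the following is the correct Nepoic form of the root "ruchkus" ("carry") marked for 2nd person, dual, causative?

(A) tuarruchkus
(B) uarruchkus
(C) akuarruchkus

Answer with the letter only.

B

Attach number dual er- → erruchkus.
Attach voice causative u- → uerruchkus.
person = 2nd person: zero marking, form stays uerruchkus.
Apply vowel harmony: uerruchkus → uarruchkus.
So the correct form is uarruchkus, option (B).
(C) akuarruchkus is wrong: it uses 1st person instead of 2nd person for person.
(A) tuarruchkus is wrong: it uses passive instead of causative for voice.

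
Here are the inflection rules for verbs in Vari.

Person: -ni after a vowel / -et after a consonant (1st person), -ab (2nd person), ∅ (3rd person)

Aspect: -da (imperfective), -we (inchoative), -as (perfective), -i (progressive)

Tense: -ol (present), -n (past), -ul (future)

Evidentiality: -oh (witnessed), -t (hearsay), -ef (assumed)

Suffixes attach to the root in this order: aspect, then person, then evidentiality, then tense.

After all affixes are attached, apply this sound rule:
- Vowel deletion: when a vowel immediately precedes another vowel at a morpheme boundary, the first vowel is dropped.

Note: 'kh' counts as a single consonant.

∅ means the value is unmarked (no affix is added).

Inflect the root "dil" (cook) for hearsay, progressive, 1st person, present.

Attach aspect progressive -i → dili.
Attach person 1st person -ni (after vowel 'i') → dilini.
Attach evidentiality hearsay -t → dilinit.
Attach tense present -ol → dilinitol.
Vowel deletion: no change.

dilinitol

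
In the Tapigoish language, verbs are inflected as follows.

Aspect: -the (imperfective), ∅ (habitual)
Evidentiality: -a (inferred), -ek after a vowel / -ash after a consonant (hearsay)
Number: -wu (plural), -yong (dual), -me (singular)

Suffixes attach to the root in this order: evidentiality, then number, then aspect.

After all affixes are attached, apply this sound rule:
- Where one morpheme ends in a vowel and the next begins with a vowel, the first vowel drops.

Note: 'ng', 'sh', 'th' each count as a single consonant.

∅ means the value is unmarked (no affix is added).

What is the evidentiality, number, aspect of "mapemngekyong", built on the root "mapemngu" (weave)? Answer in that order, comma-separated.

Segment: mapemngu-ek-yong.
evidentiality: -ek/ash → hearsay.
number: -yong → dual.
aspect: ∅ → habitual.

hearsay, dual, habitual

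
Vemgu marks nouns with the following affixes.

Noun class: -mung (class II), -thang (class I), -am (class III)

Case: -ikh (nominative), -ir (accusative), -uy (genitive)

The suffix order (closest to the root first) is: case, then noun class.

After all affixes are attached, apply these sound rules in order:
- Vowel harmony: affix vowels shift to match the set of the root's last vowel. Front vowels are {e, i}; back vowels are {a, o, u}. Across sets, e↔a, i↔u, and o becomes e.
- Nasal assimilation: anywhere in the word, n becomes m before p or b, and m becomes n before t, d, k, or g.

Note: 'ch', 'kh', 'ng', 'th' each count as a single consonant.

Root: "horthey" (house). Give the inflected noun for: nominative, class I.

Attach case nominative -ikh → hortheyikh.
Attach noun class class I -thang → hortheyikhthang.
Apply vowel harmony: hortheyikhthang → hortheyikhtheng.
Nasal assimilation: no change.

hortheyikhtheng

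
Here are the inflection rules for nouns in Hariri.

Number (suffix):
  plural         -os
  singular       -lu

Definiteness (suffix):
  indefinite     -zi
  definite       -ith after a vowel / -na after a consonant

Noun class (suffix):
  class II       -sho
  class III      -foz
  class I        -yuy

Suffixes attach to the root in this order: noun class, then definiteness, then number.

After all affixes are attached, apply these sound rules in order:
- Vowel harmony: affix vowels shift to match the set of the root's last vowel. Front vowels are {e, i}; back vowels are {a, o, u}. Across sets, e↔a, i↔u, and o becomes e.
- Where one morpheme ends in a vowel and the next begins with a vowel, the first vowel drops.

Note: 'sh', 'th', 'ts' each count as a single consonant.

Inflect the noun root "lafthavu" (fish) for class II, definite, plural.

lafthavushuthos

Attach noun class class II -sho → lafthavusho.
Attach definiteness definite -ith (after vowel 'o') → lafthavushoith.
Attach number plural -os → lafthavushoithos.
Apply vowel harmony: lafthavushoithos → lafthavushouthos.
Apply vowel deletion: lafthavushouthos → lafthavushuthos.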